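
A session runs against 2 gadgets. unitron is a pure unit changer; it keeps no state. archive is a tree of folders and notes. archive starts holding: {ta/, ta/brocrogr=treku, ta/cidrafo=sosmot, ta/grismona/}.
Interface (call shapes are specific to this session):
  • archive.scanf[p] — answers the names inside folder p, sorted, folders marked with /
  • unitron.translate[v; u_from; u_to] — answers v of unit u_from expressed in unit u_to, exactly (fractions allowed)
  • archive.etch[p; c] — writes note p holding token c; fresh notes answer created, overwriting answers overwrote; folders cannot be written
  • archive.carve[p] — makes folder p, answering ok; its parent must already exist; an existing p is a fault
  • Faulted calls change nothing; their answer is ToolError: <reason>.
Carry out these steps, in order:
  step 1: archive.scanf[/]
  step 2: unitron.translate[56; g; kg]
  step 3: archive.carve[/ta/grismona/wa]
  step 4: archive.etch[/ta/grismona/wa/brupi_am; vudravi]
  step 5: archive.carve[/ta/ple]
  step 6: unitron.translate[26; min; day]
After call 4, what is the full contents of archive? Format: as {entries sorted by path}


Answer: {ta/, ta/brocrogr=treku, ta/cidrafo=sosmot, ta/grismona/, ta/grismona/wa/, ta/grismona/wa/brupi_am=vudravi}

Derivation:
→ archive.scanf(/)
← [ta/]
→ unitron.translate(56, g, kg)
← 7/125
→ archive.carve(/ta/grismona/wa)
← ok
→ archive.etch(/ta/grismona/wa/brupi_am, vudravi)
← created
→ archive.carve(/ta/ple)
← ok
→ unitron.translate(26, min, day)
← 13/720


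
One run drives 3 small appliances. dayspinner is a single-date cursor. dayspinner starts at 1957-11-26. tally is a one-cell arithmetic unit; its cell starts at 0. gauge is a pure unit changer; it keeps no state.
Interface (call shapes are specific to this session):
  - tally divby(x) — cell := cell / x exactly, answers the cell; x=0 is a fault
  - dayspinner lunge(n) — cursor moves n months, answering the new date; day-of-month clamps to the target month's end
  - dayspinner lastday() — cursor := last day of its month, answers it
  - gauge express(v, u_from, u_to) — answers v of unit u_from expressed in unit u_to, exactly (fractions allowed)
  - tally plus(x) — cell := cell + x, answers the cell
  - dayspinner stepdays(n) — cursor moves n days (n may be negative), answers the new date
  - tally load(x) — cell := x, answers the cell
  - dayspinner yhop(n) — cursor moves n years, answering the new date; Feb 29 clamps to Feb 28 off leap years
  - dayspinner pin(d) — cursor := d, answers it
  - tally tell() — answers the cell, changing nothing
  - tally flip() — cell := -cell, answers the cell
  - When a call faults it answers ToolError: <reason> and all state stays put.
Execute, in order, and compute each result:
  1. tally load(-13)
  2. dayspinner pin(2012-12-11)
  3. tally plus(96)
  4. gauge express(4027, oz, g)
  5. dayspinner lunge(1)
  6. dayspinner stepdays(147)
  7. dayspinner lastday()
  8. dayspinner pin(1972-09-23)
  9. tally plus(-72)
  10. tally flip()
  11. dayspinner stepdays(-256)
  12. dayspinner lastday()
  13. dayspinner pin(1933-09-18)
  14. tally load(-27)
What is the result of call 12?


Answer: 1972-01-31

Derivation:
→ tally load(x: -13)
← -13
→ dayspinner pin(d: 2012-12-11)
← 2012-12-11
→ tally plus(x: 96)
← 83
→ gauge express(v: 4027, u_from: oz, u_to: g)
← 182661647399/1600000
→ dayspinner lunge(n: 1)
← 2013-01-11
→ dayspinner stepdays(n: 147)
← 2013-06-07
→ dayspinner lastday()
← 2013-06-30
→ dayspinner pin(d: 1972-09-23)
← 1972-09-23
→ tally plus(x: -72)
← 11
→ tally flip()
← -11
→ dayspinner stepdays(n: -256)
← 1972-01-11
→ dayspinner lastday()
← 1972-01-31
→ dayspinner pin(d: 1933-09-18)
← 1933-09-18
→ tally load(x: -27)
← -27


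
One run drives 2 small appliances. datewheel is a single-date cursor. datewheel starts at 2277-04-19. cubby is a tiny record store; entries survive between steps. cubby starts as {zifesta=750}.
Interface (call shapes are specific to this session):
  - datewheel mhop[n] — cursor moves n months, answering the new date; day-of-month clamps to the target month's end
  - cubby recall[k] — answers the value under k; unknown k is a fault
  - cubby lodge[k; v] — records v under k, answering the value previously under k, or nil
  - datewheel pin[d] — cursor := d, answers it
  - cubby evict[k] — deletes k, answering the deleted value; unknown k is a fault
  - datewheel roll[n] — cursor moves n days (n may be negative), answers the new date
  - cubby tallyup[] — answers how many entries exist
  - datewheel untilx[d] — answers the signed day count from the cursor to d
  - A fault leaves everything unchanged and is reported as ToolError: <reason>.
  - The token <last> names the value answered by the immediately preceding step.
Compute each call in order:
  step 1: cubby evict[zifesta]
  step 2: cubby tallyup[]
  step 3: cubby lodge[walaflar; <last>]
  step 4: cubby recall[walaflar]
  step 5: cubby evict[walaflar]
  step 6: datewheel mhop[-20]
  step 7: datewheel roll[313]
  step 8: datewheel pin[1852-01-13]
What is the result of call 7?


·→ cubby evict(zifesta)
·← 750
·→ cubby tallyup()
·← 0
·→ cubby lodge(walaflar, <last>)
·← nil
·→ cubby recall(walaflar)
·← 0
·→ cubby evict(walaflar)
·← 0
·→ datewheel mhop(-20)
·← 2275-08-19
·→ datewheel roll(313)
·← 2276-06-27
·→ datewheel pin(1852-01-13)
·← 1852-01-13

Answer: 2276-06-27


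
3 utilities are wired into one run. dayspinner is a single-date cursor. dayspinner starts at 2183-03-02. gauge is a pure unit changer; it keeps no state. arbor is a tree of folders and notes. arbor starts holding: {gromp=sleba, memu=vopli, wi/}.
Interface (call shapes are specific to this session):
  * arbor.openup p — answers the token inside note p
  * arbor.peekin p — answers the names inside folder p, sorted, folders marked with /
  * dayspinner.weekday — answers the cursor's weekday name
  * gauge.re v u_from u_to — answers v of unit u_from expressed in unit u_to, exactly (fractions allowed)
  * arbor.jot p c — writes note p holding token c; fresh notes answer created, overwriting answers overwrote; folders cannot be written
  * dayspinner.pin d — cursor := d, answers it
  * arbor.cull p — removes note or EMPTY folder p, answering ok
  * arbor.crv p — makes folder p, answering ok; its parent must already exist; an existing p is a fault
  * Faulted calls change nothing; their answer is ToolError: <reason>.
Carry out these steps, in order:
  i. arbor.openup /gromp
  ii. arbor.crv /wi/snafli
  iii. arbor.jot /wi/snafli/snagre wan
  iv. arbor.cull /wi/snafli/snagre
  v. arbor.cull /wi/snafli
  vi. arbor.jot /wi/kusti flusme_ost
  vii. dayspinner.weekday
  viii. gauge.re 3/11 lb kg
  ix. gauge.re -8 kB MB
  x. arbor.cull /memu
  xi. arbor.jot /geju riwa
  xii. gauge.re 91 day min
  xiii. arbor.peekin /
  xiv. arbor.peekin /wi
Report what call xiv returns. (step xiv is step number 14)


>> arbor.openup(p→/gromp)
<< sleba
>> arbor.crv(p→/wi/snafli)
<< ok
>> arbor.jot(p→/wi/snafli/snagre, c→wan)
<< created
>> arbor.cull(p→/wi/snafli/snagre)
<< ok
>> arbor.cull(p→/wi/snafli)
<< ok
>> arbor.jot(p→/wi/kusti, c→flusme_ost)
<< created
>> dayspinner.weekday()
<< Sunday
>> gauge.re(v→3/11, u_from→lb, u_to→kg)
<< 12370701/100000000
>> gauge.re(v→-8, u_from→kB, u_to→MB)
<< -1/125
>> arbor.cull(p→/memu)
<< ok
>> arbor.jot(p→/geju, c→riwa)
<< created
>> gauge.re(v→91, u_from→day, u_to→min)
<< 131040
>> arbor.peekin(p→/)
<< [geju, gromp, wi/]
>> arbor.peekin(p→/wi)
<< [kusti]

Answer: [kusti]


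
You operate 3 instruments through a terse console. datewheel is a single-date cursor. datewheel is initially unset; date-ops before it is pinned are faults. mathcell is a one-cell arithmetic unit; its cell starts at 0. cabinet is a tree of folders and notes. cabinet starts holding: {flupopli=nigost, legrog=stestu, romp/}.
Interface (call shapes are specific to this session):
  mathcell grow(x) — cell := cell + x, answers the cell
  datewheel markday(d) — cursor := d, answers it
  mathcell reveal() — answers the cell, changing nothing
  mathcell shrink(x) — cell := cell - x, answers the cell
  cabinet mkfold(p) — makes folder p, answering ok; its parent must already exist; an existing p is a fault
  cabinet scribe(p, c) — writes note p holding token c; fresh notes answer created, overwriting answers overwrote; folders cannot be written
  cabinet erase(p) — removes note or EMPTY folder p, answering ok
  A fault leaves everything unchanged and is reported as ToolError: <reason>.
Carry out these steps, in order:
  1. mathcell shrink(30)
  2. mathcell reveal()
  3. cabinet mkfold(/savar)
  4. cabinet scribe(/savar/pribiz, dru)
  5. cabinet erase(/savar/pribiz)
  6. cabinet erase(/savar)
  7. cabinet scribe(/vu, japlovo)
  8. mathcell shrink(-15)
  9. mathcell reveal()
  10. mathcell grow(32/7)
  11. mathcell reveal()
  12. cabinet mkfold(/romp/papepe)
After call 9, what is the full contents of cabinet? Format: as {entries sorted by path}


Answer: {flupopli=nigost, legrog=stestu, romp/, vu=japlovo}

Derivation:
==> mathcell shrink(30)
<== -30
==> mathcell reveal()
<== -30
==> cabinet mkfold(/savar)
<== ok
==> cabinet scribe(/savar/pribiz, dru)
<== created
==> cabinet erase(/savar/pribiz)
<== ok
==> cabinet erase(/savar)
<== ok
==> cabinet scribe(/vu, japlovo)
<== created
==> mathcell shrink(-15)
<== -15
==> mathcell reveal()
<== -15
==> mathcell grow(32/7)
<== -73/7
==> mathcell reveal()
<== -73/7
==> cabinet mkfold(/romp/papepe)
<== ok


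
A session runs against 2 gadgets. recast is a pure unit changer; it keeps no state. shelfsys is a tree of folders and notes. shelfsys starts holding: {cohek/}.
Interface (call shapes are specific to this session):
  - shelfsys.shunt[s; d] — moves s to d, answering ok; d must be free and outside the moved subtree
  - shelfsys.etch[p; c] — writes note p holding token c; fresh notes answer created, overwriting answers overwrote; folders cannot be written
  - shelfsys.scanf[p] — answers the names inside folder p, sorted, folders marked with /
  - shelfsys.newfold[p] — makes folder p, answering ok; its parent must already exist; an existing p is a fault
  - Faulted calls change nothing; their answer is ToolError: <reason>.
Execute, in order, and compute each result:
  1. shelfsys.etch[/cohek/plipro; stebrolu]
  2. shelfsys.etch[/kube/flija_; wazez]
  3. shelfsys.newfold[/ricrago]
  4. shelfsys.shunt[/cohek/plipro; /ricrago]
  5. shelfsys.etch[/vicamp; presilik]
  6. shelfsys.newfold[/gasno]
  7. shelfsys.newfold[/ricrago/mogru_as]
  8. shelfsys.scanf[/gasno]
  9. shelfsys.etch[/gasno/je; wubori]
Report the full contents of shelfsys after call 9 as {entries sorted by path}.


I call etch with p=/cohek/plipro, c=stebrolu, and get created.
I invoke etch with p=/kube/flija_, c=wazez, — result: ToolError: no parent.
I use newfold with p=/ricrago, and observe ok.
Using shunt with s=/cohek/plipro, d=/ricrago, — result: ToolError: exists.
I invoke etch with p=/vicamp, c=presilik, yielding created.
I use newfold with p=/gasno, — result: ok.
I invoke newfold with p=/ricrago/mogru_as, — result: ok.
I try scanf with p=/gasno, → [].
I run etch with p=/gasno/je, c=wubori: created.

Answer: {cohek/, cohek/plipro=stebrolu, gasno/, gasno/je=wubori, ricrago/, ricrago/mogru_as/, vicamp=presilik}


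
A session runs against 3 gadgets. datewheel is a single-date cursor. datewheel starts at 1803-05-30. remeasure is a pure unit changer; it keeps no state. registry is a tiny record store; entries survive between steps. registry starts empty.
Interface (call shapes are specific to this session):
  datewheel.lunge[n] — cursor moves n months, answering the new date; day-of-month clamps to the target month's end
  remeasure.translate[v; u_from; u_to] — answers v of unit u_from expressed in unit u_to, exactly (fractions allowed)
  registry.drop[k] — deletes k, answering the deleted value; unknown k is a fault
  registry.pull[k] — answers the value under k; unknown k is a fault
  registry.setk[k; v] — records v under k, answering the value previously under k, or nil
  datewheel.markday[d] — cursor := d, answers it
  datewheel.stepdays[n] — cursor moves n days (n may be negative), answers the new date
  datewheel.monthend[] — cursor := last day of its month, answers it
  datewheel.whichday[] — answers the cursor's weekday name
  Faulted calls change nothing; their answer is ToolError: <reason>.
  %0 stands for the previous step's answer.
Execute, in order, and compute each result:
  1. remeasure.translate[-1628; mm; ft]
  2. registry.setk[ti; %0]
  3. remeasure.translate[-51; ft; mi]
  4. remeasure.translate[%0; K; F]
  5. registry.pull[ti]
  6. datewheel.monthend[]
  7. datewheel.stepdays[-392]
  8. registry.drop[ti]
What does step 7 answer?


-> remeasure.translate(v→-1628, u_from→mm, u_to→ft)
<- -2035/381
-> registry.setk(k→ti, v→%0)
<- nil
-> remeasure.translate(v→-51, u_from→ft, u_to→mi)
<- -17/1760
-> remeasure.translate(v→%0, u_from→K, u_to→F)
<- -4045249/8800
-> registry.pull(k→ti)
<- -2035/381
-> datewheel.monthend()
<- 1803-05-31
-> datewheel.stepdays(n→-392)
<- 1802-05-04
-> registry.drop(k→ti)
<- -2035/381

Answer: 1802-05-04


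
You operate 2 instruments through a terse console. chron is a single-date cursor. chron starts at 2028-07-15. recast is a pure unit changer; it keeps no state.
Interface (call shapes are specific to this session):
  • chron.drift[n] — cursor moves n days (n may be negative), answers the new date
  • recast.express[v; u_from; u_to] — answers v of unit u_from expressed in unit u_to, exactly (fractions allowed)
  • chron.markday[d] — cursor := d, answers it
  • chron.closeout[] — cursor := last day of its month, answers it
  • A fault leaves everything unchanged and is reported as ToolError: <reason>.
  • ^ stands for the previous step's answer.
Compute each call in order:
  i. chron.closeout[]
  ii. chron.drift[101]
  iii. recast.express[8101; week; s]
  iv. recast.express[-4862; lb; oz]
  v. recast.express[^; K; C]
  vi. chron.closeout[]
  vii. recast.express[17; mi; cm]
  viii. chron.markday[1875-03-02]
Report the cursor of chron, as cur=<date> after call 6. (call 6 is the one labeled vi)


Answer: cur=2028-11-30

Derivation:
I run chron.closeout(), — result: 2028-07-31.
Using chron.drift on 101, and see 2028-11-09.
I call recast.express on 8101, week, s, which returns 4899484800.
I run recast.express on -4862, lb, oz, and get -77792.
I try recast.express on ^, K, C, → -1561303/20.
I use chron.closeout(), yielding 2028-11-30.
Using recast.express on 17, mi, cm, giving 13679424/5.
Now I run chron.markday on 1875-03-02, — result: 1875-03-02.


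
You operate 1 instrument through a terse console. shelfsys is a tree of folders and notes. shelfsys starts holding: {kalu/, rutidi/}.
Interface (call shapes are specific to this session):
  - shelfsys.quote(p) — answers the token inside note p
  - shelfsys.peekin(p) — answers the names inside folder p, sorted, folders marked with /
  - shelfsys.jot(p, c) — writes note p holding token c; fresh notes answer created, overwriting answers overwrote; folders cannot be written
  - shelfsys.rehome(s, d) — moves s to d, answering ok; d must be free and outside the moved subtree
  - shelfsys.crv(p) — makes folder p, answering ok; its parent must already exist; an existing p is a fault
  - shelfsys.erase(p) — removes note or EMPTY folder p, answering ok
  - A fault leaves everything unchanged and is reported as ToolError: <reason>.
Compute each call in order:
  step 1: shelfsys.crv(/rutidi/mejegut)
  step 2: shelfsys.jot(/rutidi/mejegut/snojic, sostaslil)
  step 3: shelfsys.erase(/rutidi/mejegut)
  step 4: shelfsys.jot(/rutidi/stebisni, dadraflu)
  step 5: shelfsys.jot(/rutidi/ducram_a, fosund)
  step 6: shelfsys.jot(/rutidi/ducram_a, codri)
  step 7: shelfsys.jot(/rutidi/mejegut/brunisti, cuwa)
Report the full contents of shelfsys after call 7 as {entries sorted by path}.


Answer: {kalu/, rutidi/, rutidi/ducram_a=codri, rutidi/mejegut/, rutidi/mejegut/brunisti=cuwa, rutidi/mejegut/snojic=sostaslil, rutidi/stebisni=dadraflu}

Derivation:
>> crv(p→/rutidi/mejegut)
<< ok
>> jot(p→/rutidi/mejegut/snojic, c→sostaslil)
<< created
>> erase(p→/rutidi/mejegut)
<< ToolError: not empty
>> jot(p→/rutidi/stebisni, c→dadraflu)
<< created
>> jot(p→/rutidi/ducram_a, c→fosund)
<< created
>> jot(p→/rutidi/ducram_a, c→codri)
<< overwrote
>> jot(p→/rutidi/mejegut/brunisti, c→cuwa)
<< created


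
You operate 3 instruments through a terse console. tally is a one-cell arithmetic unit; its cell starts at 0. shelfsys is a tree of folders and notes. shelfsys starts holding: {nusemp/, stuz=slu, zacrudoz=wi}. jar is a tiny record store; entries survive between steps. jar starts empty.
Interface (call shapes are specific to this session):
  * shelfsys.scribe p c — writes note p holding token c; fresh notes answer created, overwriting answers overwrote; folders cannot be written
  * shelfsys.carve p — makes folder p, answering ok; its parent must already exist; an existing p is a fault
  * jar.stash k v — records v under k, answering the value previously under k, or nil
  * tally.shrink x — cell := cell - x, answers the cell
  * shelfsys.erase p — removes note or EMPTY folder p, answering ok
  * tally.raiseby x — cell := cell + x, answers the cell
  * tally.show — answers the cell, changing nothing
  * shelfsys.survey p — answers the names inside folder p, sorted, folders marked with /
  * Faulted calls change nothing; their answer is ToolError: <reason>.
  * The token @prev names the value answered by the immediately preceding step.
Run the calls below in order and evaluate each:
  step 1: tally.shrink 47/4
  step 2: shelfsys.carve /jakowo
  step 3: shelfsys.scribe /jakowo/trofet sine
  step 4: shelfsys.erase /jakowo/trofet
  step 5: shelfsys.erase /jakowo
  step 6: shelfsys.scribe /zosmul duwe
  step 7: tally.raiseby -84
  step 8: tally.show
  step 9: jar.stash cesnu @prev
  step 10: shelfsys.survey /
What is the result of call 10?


Answer: [nusemp/, stuz, zacrudoz, zosmul]

Derivation:
;; 1. tally.shrink(x: 47/4) : -47/4
;; 2. shelfsys.carve(p: /jakowo) : ok
;; 3. shelfsys.scribe(p: /jakowo/trofet, c: sine) : created
;; 4. shelfsys.erase(p: /jakowo/trofet) : ok
;; 5. shelfsys.erase(p: /jakowo) : ok
;; 6. shelfsys.scribe(p: /zosmul, c: duwe) : created
;; 7. tally.raiseby(x: -84) : -383/4
;; 8. tally.show() : -383/4
;; 9. jar.stash(k: cesnu, v: @prev) : nil
;; 10. shelfsys.survey(p: /) : [nusemp/, stuz, zacrudoz, zosmul]


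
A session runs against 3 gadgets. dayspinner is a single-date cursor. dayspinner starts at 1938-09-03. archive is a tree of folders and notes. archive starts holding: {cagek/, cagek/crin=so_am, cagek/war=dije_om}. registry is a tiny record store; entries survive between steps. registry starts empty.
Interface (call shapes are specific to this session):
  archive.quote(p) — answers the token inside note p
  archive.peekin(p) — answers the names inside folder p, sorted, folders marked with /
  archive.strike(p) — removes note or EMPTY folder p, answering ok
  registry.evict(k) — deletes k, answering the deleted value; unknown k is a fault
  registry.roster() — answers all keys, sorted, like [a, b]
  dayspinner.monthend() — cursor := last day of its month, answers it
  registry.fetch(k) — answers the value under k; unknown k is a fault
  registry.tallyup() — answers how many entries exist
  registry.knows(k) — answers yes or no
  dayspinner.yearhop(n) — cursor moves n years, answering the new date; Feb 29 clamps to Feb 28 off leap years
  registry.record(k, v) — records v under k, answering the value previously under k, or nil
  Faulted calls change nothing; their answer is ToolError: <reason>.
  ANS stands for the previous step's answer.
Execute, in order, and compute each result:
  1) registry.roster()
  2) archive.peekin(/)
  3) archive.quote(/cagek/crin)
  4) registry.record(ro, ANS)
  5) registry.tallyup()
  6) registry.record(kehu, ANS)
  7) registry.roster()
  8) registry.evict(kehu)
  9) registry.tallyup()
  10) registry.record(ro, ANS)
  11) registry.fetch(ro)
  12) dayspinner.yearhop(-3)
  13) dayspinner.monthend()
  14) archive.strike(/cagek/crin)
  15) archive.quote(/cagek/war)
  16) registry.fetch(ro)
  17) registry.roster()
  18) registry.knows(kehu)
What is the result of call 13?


Act: registry.roster[]
Obs: []
Act: archive.peekin[p→/]
Obs: [cagek/]
Act: archive.quote[p→/cagek/crin]
Obs: so_am
Act: registry.record[k→ro; v→ANS]
Obs: nil
Act: registry.tallyup[]
Obs: 1
Act: registry.record[k→kehu; v→ANS]
Obs: nil
Act: registry.roster[]
Obs: [kehu, ro]
Act: registry.evict[k→kehu]
Obs: 1
Act: registry.tallyup[]
Obs: 1
Act: registry.record[k→ro; v→ANS]
Obs: so_am
Act: registry.fetch[k→ro]
Obs: 1
Act: dayspinner.yearhop[n→-3]
Obs: 1935-09-03
Act: dayspinner.monthend[]
Obs: 1935-09-30
Act: archive.strike[p→/cagek/crin]
Obs: ok
Act: archive.quote[p→/cagek/war]
Obs: dije_om
Act: registry.fetch[k→ro]
Obs: 1
Act: registry.roster[]
Obs: [ro]
Act: registry.knows[k→kehu]
Obs: no

Answer: 1935-09-30


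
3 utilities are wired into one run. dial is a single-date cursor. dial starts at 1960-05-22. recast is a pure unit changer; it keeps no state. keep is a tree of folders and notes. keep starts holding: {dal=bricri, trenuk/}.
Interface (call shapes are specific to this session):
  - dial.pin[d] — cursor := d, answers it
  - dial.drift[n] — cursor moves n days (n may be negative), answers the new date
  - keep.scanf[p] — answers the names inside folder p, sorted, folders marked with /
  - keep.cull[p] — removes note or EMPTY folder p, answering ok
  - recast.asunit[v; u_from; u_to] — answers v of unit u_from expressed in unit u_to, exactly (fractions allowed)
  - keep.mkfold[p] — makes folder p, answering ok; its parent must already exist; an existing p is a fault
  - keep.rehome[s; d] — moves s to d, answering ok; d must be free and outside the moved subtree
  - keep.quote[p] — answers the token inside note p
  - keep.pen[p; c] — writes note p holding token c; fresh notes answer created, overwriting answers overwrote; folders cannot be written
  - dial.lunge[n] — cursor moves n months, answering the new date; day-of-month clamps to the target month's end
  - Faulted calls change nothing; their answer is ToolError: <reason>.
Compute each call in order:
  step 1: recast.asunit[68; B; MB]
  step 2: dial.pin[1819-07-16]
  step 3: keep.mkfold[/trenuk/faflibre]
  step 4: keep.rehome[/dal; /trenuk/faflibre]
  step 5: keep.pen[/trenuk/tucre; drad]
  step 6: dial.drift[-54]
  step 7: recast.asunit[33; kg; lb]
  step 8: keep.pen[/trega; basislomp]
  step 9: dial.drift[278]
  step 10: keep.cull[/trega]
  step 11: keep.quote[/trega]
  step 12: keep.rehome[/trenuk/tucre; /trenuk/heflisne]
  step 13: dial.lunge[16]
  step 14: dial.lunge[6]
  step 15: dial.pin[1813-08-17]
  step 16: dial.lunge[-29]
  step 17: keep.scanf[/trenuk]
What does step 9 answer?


Act: asunit[v=68; u_from=B; u_to=MB]
Obs: 17/250000
Act: pin[d=1819-07-16]
Obs: 1819-07-16
Act: mkfold[p=/trenuk/faflibre]
Obs: ok
Act: rehome[s=/dal; d=/trenuk/faflibre]
Obs: ToolError: exists
Act: pen[p=/trenuk/tucre; c=drad]
Obs: created
Act: drift[n=-54]
Obs: 1819-05-23
Act: asunit[v=33; u_from=kg; u_to=lb]
Obs: 300000000/4123567
Act: pen[p=/trega; c=basislomp]
Obs: created
Act: drift[n=278]
Obs: 1820-02-25
Act: cull[p=/trega]
Obs: ok
Act: quote[p=/trega]
Obs: ToolError: not found
Act: rehome[s=/trenuk/tucre; d=/trenuk/heflisne]
Obs: ok
Act: lunge[n=16]
Obs: 1821-06-25
Act: lunge[n=6]
Obs: 1821-12-25
Act: pin[d=1813-08-17]
Obs: 1813-08-17
Act: lunge[n=-29]
Obs: 1811-03-17
Act: scanf[p=/trenuk]
Obs: [faflibre/, heflisne]

Answer: 1820-02-25


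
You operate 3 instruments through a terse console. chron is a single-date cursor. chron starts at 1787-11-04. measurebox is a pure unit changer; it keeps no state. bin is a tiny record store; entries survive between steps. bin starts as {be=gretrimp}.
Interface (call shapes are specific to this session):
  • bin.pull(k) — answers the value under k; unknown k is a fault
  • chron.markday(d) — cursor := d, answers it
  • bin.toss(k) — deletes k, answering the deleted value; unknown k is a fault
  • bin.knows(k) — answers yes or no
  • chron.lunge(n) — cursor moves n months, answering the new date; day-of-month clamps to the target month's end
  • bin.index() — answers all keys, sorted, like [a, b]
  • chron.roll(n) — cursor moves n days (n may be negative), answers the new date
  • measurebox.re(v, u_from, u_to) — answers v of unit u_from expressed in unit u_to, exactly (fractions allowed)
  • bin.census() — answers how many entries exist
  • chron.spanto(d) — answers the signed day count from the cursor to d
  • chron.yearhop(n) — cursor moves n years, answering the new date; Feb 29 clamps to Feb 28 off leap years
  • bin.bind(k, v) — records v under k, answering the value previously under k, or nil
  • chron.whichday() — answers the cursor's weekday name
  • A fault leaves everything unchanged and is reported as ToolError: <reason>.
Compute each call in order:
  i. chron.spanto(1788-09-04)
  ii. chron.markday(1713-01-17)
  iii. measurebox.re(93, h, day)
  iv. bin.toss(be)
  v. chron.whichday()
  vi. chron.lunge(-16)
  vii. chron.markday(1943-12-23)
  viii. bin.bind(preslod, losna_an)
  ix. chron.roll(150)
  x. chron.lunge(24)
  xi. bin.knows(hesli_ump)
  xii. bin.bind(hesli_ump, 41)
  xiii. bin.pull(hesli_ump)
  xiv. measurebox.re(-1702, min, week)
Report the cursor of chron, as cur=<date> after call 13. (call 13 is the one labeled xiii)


>> spanto(d: 1788-09-04)
<< 305
>> markday(d: 1713-01-17)
<< 1713-01-17
>> re(v: 93, u_from: h, u_to: day)
<< 31/8
>> toss(k: be)
<< gretrimp
>> whichday()
<< Tuesday
>> lunge(n: -16)
<< 1711-09-17
>> markday(d: 1943-12-23)
<< 1943-12-23
>> bind(k: preslod, v: losna_an)
<< nil
>> roll(n: 150)
<< 1944-05-21
>> lunge(n: 24)
<< 1946-05-21
>> knows(k: hesli_ump)
<< no
>> bind(k: hesli_ump, v: 41)
<< nil
>> pull(k: hesli_ump)
<< 41
>> re(v: -1702, u_from: min, u_to: week)
<< -851/5040

Answer: cur=1946-05-21


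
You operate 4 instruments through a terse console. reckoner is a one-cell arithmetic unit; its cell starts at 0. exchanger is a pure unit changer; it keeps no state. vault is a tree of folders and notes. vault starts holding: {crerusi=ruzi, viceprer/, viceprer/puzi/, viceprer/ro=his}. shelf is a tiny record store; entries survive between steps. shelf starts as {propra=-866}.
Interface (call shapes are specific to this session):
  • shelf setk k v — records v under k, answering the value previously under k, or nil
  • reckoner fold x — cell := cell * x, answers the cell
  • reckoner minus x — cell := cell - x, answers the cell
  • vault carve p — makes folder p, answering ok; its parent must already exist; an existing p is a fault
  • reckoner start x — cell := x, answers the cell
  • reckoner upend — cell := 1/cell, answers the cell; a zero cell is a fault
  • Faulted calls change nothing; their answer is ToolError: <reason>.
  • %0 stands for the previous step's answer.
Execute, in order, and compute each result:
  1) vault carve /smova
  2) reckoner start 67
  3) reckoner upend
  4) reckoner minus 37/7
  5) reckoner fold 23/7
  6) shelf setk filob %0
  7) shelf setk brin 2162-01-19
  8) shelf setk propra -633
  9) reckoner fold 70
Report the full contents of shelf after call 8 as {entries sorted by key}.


Answer: {brin=2162-01-19, filob=-56856/3283, propra=-633}

Derivation:
~$ vault carve p=/smova
= ok
~$ reckoner start x=67
= 67
~$ reckoner upend
= 1/67
~$ reckoner minus x=37/7
= -2472/469
~$ reckoner fold x=23/7
= -56856/3283
~$ shelf setk k=filob v=%0
= nil
~$ shelf setk k=brin v=2162-01-19
= nil
~$ shelf setk k=propra v=-633
= -866
~$ reckoner fold x=70
= -568560/469


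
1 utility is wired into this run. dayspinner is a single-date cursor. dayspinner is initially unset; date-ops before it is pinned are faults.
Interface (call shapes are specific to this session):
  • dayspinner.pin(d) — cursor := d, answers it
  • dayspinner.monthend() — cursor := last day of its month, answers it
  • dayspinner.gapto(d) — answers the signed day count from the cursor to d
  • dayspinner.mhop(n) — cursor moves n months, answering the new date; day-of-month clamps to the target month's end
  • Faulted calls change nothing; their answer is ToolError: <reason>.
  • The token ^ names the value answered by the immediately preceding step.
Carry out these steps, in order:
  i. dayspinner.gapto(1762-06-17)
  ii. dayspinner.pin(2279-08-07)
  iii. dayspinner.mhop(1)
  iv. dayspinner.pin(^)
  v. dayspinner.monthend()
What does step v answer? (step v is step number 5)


I use dayspinner.gapto passing d='1762-06-17', and get ToolError: no date set.
I call dayspinner.pin passing d='2279-08-07', giving 2279-08-07.
I try dayspinner.mhop passing n='1': 2279-09-07.
Then dayspinner.pin passing d='^', yielding 2279-09-07.
Now I run dayspinner.monthend, and see 2279-09-30.

Answer: 2279-09-30


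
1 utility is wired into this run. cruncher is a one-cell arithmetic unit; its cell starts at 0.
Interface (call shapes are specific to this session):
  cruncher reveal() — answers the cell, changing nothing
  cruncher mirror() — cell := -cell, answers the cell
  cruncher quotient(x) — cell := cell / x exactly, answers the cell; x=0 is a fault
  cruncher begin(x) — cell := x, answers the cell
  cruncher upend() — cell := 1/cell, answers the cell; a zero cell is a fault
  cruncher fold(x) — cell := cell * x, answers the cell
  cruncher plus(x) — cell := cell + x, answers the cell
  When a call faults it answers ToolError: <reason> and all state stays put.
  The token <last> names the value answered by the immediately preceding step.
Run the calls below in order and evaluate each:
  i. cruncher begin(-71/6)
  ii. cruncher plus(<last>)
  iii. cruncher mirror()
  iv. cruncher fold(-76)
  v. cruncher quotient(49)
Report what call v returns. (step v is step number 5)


Now I run cruncher begin on x→-71/6, which returns -71/6.
I invoke cruncher plus on x→<last>, → -71/3.
Calling cruncher mirror(), giving 71/3.
Calling cruncher fold on x→-76, giving -5396/3.
Then cruncher quotient on x→49, and get -5396/147.

Answer: -5396/147


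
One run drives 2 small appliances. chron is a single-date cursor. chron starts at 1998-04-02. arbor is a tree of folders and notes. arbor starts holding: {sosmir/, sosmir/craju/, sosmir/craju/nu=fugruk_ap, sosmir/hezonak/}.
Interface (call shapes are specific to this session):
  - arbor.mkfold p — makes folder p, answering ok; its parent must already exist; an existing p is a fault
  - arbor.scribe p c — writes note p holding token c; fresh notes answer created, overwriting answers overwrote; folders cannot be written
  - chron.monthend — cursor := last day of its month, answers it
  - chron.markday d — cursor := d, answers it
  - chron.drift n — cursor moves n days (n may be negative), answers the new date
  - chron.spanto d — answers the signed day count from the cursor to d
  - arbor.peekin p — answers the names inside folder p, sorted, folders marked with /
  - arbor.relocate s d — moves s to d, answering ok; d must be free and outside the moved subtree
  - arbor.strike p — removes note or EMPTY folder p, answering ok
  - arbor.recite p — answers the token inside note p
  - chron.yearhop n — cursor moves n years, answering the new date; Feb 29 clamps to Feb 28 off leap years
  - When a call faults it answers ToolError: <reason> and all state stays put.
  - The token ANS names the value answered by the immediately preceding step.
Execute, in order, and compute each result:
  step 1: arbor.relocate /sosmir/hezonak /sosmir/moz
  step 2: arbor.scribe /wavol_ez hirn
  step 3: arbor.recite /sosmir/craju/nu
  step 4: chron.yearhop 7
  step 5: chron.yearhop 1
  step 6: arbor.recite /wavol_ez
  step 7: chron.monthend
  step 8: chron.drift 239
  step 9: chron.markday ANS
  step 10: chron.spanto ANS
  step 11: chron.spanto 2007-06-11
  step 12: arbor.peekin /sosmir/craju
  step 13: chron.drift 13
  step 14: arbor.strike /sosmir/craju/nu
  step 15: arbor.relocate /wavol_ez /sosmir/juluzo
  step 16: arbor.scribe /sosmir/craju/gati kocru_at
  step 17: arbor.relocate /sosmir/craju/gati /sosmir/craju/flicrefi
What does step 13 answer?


Do: arbor.relocate[s: /sosmir/hezonak; d: /sosmir/moz]
See: ok
Do: arbor.scribe[p: /wavol_ez; c: hirn]
See: created
Do: arbor.recite[p: /sosmir/craju/nu]
See: fugruk_ap
Do: chron.yearhop[n: 7]
See: 2005-04-02
Do: chron.yearhop[n: 1]
See: 2006-04-02
Do: arbor.recite[p: /wavol_ez]
See: hirn
Do: chron.monthend[]
See: 2006-04-30
Do: chron.drift[n: 239]
See: 2006-12-25
Do: chron.markday[d: ANS]
See: 2006-12-25
Do: chron.spanto[d: ANS]
See: 0
Do: chron.spanto[d: 2007-06-11]
See: 168
Do: arbor.peekin[p: /sosmir/craju]
See: [nu]
Do: chron.drift[n: 13]
See: 2007-01-07
Do: arbor.strike[p: /sosmir/craju/nu]
See: ok
Do: arbor.relocate[s: /wavol_ez; d: /sosmir/juluzo]
See: ok
Do: arbor.scribe[p: /sosmir/craju/gati; c: kocru_at]
See: created
Do: arbor.relocate[s: /sosmir/craju/gati; d: /sosmir/craju/flicrefi]
See: ok

Answer: 2007-01-07


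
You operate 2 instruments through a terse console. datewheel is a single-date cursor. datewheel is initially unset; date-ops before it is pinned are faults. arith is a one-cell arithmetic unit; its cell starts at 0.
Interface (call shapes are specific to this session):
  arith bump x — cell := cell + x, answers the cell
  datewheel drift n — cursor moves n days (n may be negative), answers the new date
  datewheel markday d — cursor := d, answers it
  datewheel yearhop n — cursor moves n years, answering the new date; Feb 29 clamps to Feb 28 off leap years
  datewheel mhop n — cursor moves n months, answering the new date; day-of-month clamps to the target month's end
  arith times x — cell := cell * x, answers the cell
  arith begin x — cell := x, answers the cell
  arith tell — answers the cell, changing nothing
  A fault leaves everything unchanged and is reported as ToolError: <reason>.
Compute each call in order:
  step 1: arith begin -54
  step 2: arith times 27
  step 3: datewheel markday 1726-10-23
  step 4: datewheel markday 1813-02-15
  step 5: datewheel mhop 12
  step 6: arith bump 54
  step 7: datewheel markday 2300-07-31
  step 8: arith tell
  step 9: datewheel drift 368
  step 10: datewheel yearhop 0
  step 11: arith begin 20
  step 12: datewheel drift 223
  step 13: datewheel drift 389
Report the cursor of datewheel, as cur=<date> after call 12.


Answer: cur=2302-03-14

Derivation:
I use arith begin using -54, and see -54.
Invoking arith times using 27, and observe -1458.
I invoke datewheel markday using 1726-10-23: 1726-10-23.
I try datewheel markday using 1813-02-15, which returns 1813-02-15.
I run datewheel mhop using 12, and observe 1814-02-15.
Using arith bump using 54, and see -1404.
Using datewheel markday using 2300-07-31, giving 2300-07-31.
I try arith tell, → -1404.
I invoke datewheel drift using 368, which returns 2301-08-03.
Then datewheel yearhop using 0, and see 2301-08-03.
I try arith begin using 20, — result: 20.
Invoking datewheel drift using 223, yielding 2302-03-14.
Now I run datewheel drift using 389, yielding 2303-04-07.


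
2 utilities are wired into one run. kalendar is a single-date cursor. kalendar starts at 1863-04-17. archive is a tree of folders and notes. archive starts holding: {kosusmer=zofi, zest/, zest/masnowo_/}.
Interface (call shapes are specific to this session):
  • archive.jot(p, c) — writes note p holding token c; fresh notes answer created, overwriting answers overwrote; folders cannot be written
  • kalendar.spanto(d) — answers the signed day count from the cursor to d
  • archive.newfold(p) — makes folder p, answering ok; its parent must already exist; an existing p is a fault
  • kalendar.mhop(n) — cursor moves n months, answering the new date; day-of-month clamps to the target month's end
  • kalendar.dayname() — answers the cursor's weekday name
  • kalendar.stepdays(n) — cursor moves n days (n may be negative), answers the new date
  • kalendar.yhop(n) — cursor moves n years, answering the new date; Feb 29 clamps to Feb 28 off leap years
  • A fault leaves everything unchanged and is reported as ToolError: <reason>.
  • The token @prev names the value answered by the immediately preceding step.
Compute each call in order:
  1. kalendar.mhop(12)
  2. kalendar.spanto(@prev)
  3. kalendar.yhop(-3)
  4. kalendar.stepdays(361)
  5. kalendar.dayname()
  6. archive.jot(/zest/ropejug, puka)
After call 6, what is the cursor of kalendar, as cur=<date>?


Answer: cur=1862-04-13

Derivation:
Step: mhop[n='12']
Result: 1864-04-17
Step: spanto[d='@prev']
Result: 0
Step: yhop[n='-3']
Result: 1861-04-17
Step: stepdays[n='361']
Result: 1862-04-13
Step: dayname[]
Result: Sunday
Step: jot[p='/zest/ropejug'; c='puka']
Result: created


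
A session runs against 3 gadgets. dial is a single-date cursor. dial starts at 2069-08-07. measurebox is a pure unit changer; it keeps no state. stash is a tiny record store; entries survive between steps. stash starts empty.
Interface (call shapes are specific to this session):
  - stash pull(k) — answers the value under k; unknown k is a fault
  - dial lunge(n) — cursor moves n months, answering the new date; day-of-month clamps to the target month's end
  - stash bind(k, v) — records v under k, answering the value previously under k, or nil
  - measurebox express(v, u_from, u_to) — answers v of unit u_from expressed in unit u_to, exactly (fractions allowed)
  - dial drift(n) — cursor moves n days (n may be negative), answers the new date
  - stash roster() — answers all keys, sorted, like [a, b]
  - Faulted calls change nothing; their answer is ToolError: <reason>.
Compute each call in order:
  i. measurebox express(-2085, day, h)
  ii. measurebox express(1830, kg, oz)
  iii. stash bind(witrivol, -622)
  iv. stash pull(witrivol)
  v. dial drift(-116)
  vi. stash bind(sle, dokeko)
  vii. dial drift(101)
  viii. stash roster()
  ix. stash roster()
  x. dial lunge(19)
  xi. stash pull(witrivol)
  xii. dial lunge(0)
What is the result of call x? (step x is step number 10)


% measurebox express v: -2085 u_from: day u_to: h
  -50040
% measurebox express v: 1830 u_from: kg u_to: oz
  2928000000000/45359237
% stash bind k: witrivol v: -622
  nil
% stash pull k: witrivol
  -622
% dial drift n: -116
  2069-04-13
% stash bind k: sle v: dokeko
  nil
% dial drift n: 101
  2069-07-23
% stash roster
  [sle, witrivol]
% stash roster
  [sle, witrivol]
% dial lunge n: 19
  2071-02-23
% stash pull k: witrivol
  -622
% dial lunge n: 0
  2071-02-23

Answer: 2071-02-23


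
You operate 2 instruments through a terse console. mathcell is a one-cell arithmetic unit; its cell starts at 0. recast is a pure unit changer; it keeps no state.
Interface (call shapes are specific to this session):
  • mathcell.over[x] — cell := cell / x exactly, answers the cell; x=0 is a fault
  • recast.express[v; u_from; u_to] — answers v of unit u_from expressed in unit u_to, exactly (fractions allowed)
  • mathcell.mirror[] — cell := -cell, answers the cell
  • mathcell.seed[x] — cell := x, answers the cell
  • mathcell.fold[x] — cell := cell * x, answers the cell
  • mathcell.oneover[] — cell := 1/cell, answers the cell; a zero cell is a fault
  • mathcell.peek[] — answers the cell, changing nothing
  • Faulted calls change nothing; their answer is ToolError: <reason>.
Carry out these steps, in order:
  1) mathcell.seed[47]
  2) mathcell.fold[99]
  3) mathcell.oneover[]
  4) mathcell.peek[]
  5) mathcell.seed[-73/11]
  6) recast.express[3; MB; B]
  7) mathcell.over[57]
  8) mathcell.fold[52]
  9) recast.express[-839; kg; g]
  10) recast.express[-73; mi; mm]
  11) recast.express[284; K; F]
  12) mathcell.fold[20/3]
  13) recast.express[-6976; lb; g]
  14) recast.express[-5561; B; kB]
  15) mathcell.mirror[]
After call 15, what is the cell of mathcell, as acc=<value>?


→ mathcell.seed(x=47)
← 47
→ mathcell.fold(x=99)
← 4653
→ mathcell.oneover()
← 1/4653
→ mathcell.peek()
← 1/4653
→ mathcell.seed(x=-73/11)
← -73/11
→ recast.express(v=3, u_from=MB, u_to=B)
← 3000000
→ mathcell.over(x=57)
← -73/627
→ mathcell.fold(x=52)
← -3796/627
→ recast.express(v=-839, u_from=kg, u_to=g)
← -839000
→ recast.express(v=-73, u_from=mi, u_to=mm)
← -117482112
→ recast.express(v=284, u_from=K, u_to=F)
← 5153/100
→ mathcell.fold(x=20/3)
← -75920/1881
→ recast.express(v=-6976, u_from=lb, u_to=g)
← -9888313666/3125
→ recast.express(v=-5561, u_from=B, u_to=kB)
← -5561/1000
→ mathcell.mirror()
← 75920/1881

Answer: acc=75920/1881
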